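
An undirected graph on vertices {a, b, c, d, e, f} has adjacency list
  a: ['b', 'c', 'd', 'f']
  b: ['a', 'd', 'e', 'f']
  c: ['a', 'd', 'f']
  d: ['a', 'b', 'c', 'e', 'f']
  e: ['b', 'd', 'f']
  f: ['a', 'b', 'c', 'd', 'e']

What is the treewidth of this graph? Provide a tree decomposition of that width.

Treewidth 3.
Bags: B1 = {b, d, e, f}  B2 = {a, b, d, f}  B3 = {a, c, d, f}
Tree: B1–B2, B2–B3

Each bag holds 4 vertices, so the decomposition has width 3, which upper-bounds the treewidth. For the lower bound, the 4 vertices {b, d, e, f} are pairwise adjacent, and any tree decomposition puts a clique entirely inside one bag — forcing width ≥ 3. The upper and lower bounds meet at 3, so that is the treewidth.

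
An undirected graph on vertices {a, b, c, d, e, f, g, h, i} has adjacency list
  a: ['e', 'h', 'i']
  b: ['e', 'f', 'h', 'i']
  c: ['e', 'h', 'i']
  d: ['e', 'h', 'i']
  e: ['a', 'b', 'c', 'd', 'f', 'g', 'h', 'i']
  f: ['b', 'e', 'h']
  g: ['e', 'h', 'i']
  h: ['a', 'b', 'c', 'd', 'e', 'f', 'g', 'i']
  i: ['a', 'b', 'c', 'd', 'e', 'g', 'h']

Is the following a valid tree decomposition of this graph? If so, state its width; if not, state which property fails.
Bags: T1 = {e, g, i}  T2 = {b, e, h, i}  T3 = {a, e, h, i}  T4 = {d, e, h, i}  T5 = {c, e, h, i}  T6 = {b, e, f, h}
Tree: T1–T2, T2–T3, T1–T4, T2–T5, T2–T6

A tree decomposition must satisfy three properties: every vertex lies in some bag; for every edge, both endpoints lie together in some bag; and for every vertex, the bags containing it form a connected subtree. Here edge (h,g) lies in no bag, so the decomposition is invalid.

No — edge (h,g) lies in no bag.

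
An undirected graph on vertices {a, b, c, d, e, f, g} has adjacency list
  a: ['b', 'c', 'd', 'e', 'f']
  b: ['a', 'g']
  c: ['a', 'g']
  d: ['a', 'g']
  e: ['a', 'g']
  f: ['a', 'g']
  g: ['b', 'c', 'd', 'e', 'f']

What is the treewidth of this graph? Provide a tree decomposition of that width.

Treewidth 2.
One such decomposition:
Bags: B1 = {a, e, g}  B2 = {a, b, g}  B3 = {a, f, g}  B4 = {a, c, g}  B5 = {a, d, g}
Tree: B1–B2, B2–B3, B3–B4, B4–B5

Every bag has size at most 3, so the width is 3 − 1 = 2 and tw(G) ≤ 2. The edges a–e–g–b–a form a cycle, so G is not a tree and its treewidth is at least 2. Therefore the treewidth is 2.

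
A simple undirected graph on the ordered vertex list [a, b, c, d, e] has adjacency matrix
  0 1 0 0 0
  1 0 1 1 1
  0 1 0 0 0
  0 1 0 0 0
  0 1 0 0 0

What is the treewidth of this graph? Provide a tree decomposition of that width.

Each bag holds 2 vertices, so the decomposition has width 1, which upper-bounds the treewidth. Since G has at least one edge (e.g. b–c), it is not an edgeless graph, so tw(G) ≥ 1. The upper and lower bounds meet at 1, so that is the treewidth.

Treewidth 1.
One such decomposition:
Bags: B1 = {b, c}  B2 = {b, d}  B3 = {b, e}  B4 = {a, b}
Tree: B1–B2, B2–B3, B3–B4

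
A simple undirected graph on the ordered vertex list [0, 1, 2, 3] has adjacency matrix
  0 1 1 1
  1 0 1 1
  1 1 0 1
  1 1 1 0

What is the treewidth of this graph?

A width-3 tree decomposition is:
Bags: B1 = {0, 1, 2, 3}
Tree: (single bag)
A single bag containing all 4 vertices is trivially a valid decomposition of width 3. For the lower bound, the 4 vertices {0, 1, 2, 3} are pairwise adjacent, and any tree decomposition puts a clique entirely inside one bag — forcing width ≥ 3. Therefore the treewidth is 3.

3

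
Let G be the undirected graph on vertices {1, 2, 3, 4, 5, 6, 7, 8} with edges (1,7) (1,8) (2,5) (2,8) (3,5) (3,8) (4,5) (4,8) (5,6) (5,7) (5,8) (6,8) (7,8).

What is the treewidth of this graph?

2

A width-2 tree decomposition is:
Bags: B1 = {3, 5, 8}  B2 = {2, 5, 8}  B3 = {5, 7, 8}  B4 = {1, 7, 8}  B5 = {5, 6, 8}  B6 = {4, 5, 8}
Tree: B1–B2, B2–B3, B3–B4, B2–B5, B3–B6
The largest bag has 3 vertices, giving width 2; this decomposition certifies tw(G) ≤ 2. Conversely, {1, 7, 8} is a clique of size 3, and the vertices of any clique must share a bag in every tree decomposition; so some bag has ≥ 3 vertices and tw(G) ≥ 2. Combining the bounds, tw(G) = 2.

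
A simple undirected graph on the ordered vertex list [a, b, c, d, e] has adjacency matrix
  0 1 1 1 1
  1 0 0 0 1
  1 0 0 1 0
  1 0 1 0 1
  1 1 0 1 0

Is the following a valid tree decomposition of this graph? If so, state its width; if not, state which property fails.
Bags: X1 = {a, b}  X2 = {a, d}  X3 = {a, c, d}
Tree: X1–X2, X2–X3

A tree decomposition must satisfy three properties: every vertex lies in some bag; for every edge, both endpoints lie together in some bag; and for every vertex, the bags containing it form a connected subtree. Here vertex e appears in no bag, so the decomposition is invalid.

No — vertex e appears in no bag.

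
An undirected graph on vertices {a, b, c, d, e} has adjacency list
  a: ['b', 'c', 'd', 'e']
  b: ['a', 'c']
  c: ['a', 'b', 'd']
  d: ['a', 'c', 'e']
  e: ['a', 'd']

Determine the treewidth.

2

A width-2 tree decomposition is:
Bags: B1 = {a, d, e}  B2 = {a, c, d}  B3 = {a, b, c}
Tree: B1–B2, B2–B3
The largest bag has 3 vertices, giving width 2; this decomposition certifies tw(G) ≤ 2. For the lower bound, the 3 vertices {a, d, e} are pairwise adjacent, and any tree decomposition puts a clique entirely inside one bag — forcing width ≥ 2. The upper and lower bounds meet at 2, so that is the treewidth.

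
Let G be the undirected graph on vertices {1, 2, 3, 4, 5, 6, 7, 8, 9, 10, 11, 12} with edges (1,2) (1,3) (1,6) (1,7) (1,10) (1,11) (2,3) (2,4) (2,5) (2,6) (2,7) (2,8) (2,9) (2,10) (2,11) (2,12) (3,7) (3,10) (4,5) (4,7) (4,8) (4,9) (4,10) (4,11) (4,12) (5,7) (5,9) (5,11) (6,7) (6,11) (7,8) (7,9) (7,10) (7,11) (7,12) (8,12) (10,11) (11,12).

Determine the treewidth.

A width-4 tree decomposition is:
Bags: B1 = {2, 4, 7, 10, 11}  B2 = {2, 4, 7, 11, 12}  B3 = {2, 4, 5, 7, 11}  B4 = {1, 2, 7, 10, 11}  B5 = {1, 2, 3, 7, 10}  B6 = {2, 4, 7, 8, 12}  B7 = {2, 4, 5, 7, 9}  B8 = {1, 2, 6, 7, 11}
Tree: B1–B2, B1–B3, B1–B4, B4–B5, B2–B6, B3–B7, B4–B8
Each bag holds 5 vertices, so the decomposition has width 4, which upper-bounds the treewidth. On the other hand G contains the 5-clique {1, 2, 3, 7, 10}. A clique must lie in a single bag of any decomposition, so no decomposition can have width below 4. Combining the bounds, tw(G) = 4.

4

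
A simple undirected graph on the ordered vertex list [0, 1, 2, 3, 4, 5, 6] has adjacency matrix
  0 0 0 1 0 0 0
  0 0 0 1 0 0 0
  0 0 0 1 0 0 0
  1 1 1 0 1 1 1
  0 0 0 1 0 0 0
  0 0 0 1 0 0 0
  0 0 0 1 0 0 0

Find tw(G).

A width-1 tree decomposition is:
Bags: B1 = {0, 3}  B2 = {3, 5}  B3 = {2, 3}  B4 = {3, 4}  B5 = {3, 6}  B6 = {1, 3}
Tree: B1–B2, B1–B3, B3–B4, B3–B5, B1–B6
Each bag holds 2 vertices, so the decomposition has width 1, which upper-bounds the treewidth. Since G has at least one edge (e.g. 3–0), it is not an edgeless graph, so tw(G) ≥ 1. Combining the bounds, tw(G) = 1.

1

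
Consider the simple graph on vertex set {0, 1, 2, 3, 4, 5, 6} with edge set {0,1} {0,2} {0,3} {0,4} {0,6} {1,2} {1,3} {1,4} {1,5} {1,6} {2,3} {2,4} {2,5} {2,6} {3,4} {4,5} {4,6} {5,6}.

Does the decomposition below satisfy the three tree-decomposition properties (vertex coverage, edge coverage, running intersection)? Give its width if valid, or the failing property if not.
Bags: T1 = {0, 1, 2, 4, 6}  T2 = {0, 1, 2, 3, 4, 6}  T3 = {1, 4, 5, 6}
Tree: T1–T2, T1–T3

No — edge (2,5) lies in no bag.

A tree decomposition must satisfy three properties: every vertex lies in some bag; for every edge, both endpoints lie together in some bag; and for every vertex, the bags containing it form a connected subtree. Here edge (2,5) lies in no bag, so the decomposition is invalid.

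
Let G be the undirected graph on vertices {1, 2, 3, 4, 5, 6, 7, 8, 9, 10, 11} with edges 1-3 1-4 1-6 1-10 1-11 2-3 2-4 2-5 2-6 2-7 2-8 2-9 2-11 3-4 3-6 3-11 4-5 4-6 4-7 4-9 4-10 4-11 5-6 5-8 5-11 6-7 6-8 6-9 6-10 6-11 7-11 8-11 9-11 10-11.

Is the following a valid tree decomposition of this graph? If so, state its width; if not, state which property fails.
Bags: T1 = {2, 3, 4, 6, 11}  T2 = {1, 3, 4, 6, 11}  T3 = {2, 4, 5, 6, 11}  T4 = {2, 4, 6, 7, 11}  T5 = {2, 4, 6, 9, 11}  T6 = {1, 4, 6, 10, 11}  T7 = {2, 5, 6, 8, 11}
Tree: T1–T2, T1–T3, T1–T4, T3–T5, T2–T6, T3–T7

Checking the three conditions: (i) the bags cover all of {1, 2, 3, 4, 5, 6, 7, 8, 9, 10, 11}; (ii) for each edge, some bag contains both endpoints; (iii) the bags containing any fixed vertex form a subtree. All hold, so the decomposition is valid with width 5 − 1 = 4.

Yes; width 4.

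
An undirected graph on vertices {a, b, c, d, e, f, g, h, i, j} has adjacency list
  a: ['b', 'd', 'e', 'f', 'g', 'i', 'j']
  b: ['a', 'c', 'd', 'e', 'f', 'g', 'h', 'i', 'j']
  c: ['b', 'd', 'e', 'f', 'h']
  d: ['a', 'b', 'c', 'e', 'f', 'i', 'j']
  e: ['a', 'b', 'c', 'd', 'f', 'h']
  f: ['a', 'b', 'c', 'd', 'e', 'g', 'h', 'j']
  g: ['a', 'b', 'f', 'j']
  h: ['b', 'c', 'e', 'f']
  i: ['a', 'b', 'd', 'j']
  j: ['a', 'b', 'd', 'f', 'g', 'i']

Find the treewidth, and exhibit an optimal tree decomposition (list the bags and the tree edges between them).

The largest bag has 5 vertices, giving width 4; this decomposition certifies tw(G) ≤ 4. Conversely, {a, b, d, f, j} is a clique of size 5, and the vertices of any clique must share a bag in every tree decomposition; so some bag has ≥ 5 vertices and tw(G) ≥ 4. The upper and lower bounds meet at 4, so that is the treewidth.

Treewidth 4.
Bags: B1 = {a, b, d, f, j}  B2 = {a, b, f, g, j}  B3 = {a, b, d, e, f}  B4 = {a, b, d, i, j}  B5 = {b, c, d, e, f}  B6 = {b, c, e, f, h}
Tree: B1–B2, B1–B3, B1–B4, B3–B5, B5–B6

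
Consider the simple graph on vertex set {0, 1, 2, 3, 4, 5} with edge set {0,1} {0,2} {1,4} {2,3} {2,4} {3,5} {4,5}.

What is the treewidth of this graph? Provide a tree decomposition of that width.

Every bag has size at most 3, so the width is 3 − 1 = 2 and tw(G) ≤ 2. Since 1–0–2–4–1 is a cycle in G, G is not acyclic. Forests are exactly the graphs of treewidth ≤ 1, so tw(G) ≥ 2. Hence tw(G) = 2 exactly.

Treewidth 2.
Bags: B1 = {0, 1, 4}  B2 = {0, 2, 4}  B3 = {2, 4, 5}  B4 = {2, 3, 5}
Tree: B1–B2, B2–B3, B3–B4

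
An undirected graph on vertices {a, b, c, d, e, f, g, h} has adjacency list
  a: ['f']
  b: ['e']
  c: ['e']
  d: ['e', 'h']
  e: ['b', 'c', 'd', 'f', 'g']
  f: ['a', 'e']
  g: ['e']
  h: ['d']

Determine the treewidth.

1

A width-1 tree decomposition is:
Bags: B1 = {c, e}  B2 = {d, e}  B3 = {e, g}  B4 = {b, e}  B5 = {e, f}  B6 = {d, h}  B7 = {a, f}
Tree: B1–B2, B1–B3, B2–B4, B4–B5, B2–B6, B5–B7
Every bag has size at most 2, so the width is 2 − 1 = 1 and tw(G) ≤ 1. Since G has at least one edge (e.g. e–c), it is not an edgeless graph, so tw(G) ≥ 1. Therefore the treewidth is 1.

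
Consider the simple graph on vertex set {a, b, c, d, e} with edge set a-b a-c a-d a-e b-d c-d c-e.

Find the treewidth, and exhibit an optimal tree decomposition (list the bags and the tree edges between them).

Treewidth 2.
One optimal decomposition is:
Bags: B1 = {a, b, d}  B2 = {a, c, d}  B3 = {a, c, e}
Tree: B1–B2, B2–B3

Each bag holds 3 vertices, so the decomposition has width 2, which upper-bounds the treewidth. For the lower bound, the 3 vertices {a, c, d} are pairwise adjacent, and any tree decomposition puts a clique entirely inside one bag — forcing width ≥ 2. The upper and lower bounds meet at 2, so that is the treewidth.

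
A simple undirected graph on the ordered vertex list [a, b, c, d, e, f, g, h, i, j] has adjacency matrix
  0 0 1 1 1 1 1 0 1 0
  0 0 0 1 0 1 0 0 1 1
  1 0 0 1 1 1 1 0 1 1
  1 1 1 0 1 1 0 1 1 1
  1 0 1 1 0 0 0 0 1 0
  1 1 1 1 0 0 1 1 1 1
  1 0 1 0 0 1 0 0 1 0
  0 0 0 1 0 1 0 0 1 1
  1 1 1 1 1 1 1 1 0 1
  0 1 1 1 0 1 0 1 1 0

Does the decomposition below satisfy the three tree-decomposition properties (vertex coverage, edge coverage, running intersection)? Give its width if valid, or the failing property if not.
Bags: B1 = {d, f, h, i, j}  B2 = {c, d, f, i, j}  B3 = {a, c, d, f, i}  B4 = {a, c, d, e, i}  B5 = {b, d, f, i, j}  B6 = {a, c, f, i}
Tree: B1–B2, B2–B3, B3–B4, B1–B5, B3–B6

No — vertex g appears in no bag.

A tree decomposition must satisfy three properties: every vertex lies in some bag; for every edge, both endpoints lie together in some bag; and for every vertex, the bags containing it form a connected subtree. Here vertex g appears in no bag, so the decomposition is invalid.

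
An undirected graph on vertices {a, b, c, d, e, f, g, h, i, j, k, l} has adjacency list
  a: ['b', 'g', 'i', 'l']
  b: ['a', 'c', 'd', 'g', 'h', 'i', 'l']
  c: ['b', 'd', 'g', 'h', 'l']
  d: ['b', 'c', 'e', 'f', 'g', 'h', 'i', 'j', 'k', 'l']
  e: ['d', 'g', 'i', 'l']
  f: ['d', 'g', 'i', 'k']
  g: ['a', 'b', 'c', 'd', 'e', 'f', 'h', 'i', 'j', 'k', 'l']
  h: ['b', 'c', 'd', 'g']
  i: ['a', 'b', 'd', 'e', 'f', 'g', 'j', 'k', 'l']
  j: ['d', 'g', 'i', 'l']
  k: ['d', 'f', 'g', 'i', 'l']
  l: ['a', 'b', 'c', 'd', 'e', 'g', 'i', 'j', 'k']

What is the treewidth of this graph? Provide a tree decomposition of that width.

Treewidth 4.
Bags: B1 = {b, d, g, i, l}  B2 = {d, g, i, k, l}  B3 = {d, f, g, i, k}  B4 = {d, e, g, i, l}  B5 = {b, c, d, g, l}  B6 = {b, c, d, g, h}  B7 = {d, g, i, j, l}  B8 = {a, b, g, i, l}
Tree: B1–B2, B2–B3, B2–B4, B1–B5, B5–B6, B4–B7, B1–B8

Each bag holds 5 vertices, so the decomposition has width 4, which upper-bounds the treewidth. On the other hand G contains the 5-clique {b, c, d, g, h}. A clique must lie in a single bag of any decomposition, so no decomposition can have width below 4. Combining the bounds, tw(G) = 4.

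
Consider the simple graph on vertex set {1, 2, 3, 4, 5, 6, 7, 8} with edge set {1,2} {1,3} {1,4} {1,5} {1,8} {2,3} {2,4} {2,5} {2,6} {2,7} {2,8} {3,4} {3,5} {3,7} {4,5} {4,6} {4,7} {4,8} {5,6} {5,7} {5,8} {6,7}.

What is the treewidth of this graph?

4

A width-4 tree decomposition is:
Bags: B1 = {1, 2, 4, 5, 8}  B2 = {1, 2, 3, 4, 5}  B3 = {2, 3, 4, 5, 7}  B4 = {2, 4, 5, 6, 7}
Tree: B1–B2, B2–B3, B3–B4
The largest bag has 5 vertices, giving width 4; this decomposition certifies tw(G) ≤ 4. For the lower bound, the 5 vertices {1, 2, 4, 5, 8} are pairwise adjacent, and any tree decomposition puts a clique entirely inside one bag — forcing width ≥ 4. Therefore the treewidth is 4.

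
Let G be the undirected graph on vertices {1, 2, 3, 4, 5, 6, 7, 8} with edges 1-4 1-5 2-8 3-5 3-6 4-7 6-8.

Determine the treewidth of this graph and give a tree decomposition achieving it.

Each bag holds 2 vertices, so the decomposition has width 1, which upper-bounds the treewidth. Since G has at least one edge (e.g. 2–8), it is not an edgeless graph, so tw(G) ≥ 1. The upper and lower bounds meet at 1, so that is the treewidth.

Treewidth 1.
Bags: B1 = {2, 8}  B2 = {6, 8}  B3 = {3, 6}  B4 = {3, 5}  B5 = {1, 5}  B6 = {1, 4}  B7 = {4, 7}
Tree: B1–B2, B2–B3, B3–B4, B4–B5, B5–B6, B6–B7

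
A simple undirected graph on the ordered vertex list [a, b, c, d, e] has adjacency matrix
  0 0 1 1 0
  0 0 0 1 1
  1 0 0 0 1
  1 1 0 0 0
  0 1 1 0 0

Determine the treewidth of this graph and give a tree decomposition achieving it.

Treewidth 2.
One optimal decomposition is:
Bags: B1 = {b, c, e}  B2 = {a, b, c}  B3 = {a, b, d}
Tree: B1–B2, B2–B3

Each bag holds 3 vertices, so the decomposition has width 2, which upper-bounds the treewidth. The edges b–e–c–a–d–b form a cycle, so G is not a tree and its treewidth is at least 2. Therefore the treewidth is 2.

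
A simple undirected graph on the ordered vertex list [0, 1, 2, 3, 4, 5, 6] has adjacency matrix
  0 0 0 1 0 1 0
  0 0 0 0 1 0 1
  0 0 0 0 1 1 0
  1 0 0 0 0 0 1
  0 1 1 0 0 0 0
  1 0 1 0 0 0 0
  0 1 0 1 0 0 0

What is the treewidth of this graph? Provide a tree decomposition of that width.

Treewidth 2.
Bags: B1 = {1, 3, 6}  B2 = {0, 1, 3}  B3 = {0, 1, 5}  B4 = {1, 2, 5}  B5 = {1, 2, 4}
Tree: B1–B2, B2–B3, B3–B4, B4–B5

The largest bag has 3 vertices, giving width 2; this decomposition certifies tw(G) ≤ 2. The edges 1–6–3–0–5–2–4–1 form a cycle, so G is not a tree and its treewidth is at least 2. Therefore the treewidth is 2.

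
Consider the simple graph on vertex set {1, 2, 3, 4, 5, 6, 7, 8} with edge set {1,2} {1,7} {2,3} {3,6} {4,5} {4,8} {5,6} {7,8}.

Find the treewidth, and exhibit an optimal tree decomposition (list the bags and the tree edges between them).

Each bag holds 3 vertices, so the decomposition has width 2, which upper-bounds the treewidth. The edges 5–6–3–2–1–7–8–4–5 form a cycle, so G is not a tree and its treewidth is at least 2. The upper and lower bounds meet at 2, so that is the treewidth.

Treewidth 2.
One optimal decomposition is:
Bags: B1 = {3, 5, 6}  B2 = {2, 3, 5}  B3 = {1, 2, 5}  B4 = {1, 5, 7}  B5 = {5, 7, 8}  B6 = {4, 5, 8}
Tree: B1–B2, B2–B3, B3–B4, B4–B5, B5–B6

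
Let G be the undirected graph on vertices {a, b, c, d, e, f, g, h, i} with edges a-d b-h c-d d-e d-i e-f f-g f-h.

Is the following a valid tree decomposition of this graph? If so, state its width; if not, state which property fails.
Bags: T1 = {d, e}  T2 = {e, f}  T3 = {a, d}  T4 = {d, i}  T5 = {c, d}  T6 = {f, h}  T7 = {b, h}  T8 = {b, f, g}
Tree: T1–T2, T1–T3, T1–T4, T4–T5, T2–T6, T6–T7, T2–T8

No — bags containing vertex b are not connected in the tree.

A tree decomposition must satisfy three properties: every vertex lies in some bag; for every edge, both endpoints lie together in some bag; and for every vertex, the bags containing it form a connected subtree. Here bags containing vertex b are not connected in the tree, so the decomposition is invalid.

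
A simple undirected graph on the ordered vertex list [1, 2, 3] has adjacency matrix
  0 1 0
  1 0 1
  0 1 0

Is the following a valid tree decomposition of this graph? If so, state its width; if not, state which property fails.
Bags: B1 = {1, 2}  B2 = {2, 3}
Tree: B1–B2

Every vertex of G appears in some bag (union = {1, 2, 3}); every edge is covered by a bag; and for each vertex v the set of bags containing v is connected in the bag tree. The decomposition is therefore valid. The largest bag has 2 vertices, so the width is 1.

Yes; width 1.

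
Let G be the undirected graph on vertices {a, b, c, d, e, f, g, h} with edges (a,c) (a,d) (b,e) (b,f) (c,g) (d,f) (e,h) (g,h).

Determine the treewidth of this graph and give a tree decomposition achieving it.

Treewidth 2.
Bags: B1 = {a, d, f}  B2 = {a, b, f}  B3 = {a, b, e}  B4 = {a, e, h}  B5 = {a, g, h}  B6 = {a, c, g}
Tree: B1–B2, B2–B3, B3–B4, B4–B5, B5–B6

Each bag holds 3 vertices, so the decomposition has width 2, which upper-bounds the treewidth. Since a–d–f–b–e–h–g–c–a is a cycle in G, G is not acyclic. Forests are exactly the graphs of treewidth ≤ 1, so tw(G) ≥ 2. Hence tw(G) = 2 exactly.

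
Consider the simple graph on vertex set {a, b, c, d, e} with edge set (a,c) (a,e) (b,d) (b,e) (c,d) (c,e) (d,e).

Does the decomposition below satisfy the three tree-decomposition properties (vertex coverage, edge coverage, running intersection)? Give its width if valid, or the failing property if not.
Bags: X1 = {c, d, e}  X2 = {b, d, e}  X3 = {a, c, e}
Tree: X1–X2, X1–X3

Yes; width 2.

Vertex coverage: the bags together contain {a, b, c, d, e}, the full vertex set. Edge coverage: each edge of G has both endpoints in at least one bag. Running intersection: for every vertex, the bags containing it form a connected subtree. All three properties hold, so this is a valid tree decomposition of width max|bag| − 1 = 2, and hence tw(G) ≤ 2.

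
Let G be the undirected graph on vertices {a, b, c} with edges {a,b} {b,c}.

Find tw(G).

1

A width-1 tree decomposition is:
Bags: B1 = {a, b}  B2 = {b, c}
Tree: B1–B2
The largest bag has 2 vertices, giving width 1; this decomposition certifies tw(G) ≤ 1. G has an edge, so its treewidth is at least 1. Combining the bounds, tw(G) = 1.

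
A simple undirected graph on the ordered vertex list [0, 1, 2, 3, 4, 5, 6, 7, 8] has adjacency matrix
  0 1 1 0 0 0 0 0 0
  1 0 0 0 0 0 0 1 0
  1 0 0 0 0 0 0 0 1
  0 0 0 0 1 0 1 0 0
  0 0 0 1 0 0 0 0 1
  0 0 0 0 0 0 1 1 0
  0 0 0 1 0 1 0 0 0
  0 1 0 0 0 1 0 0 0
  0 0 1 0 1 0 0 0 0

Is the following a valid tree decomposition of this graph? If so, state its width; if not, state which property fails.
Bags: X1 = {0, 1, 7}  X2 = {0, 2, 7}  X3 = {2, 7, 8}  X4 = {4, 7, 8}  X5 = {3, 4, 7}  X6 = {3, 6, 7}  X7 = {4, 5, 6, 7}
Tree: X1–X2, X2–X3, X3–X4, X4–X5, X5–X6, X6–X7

No — bags containing vertex 4 are not connected in the tree.

A tree decomposition must satisfy three properties: every vertex lies in some bag; for every edge, both endpoints lie together in some bag; and for every vertex, the bags containing it form a connected subtree. Here bags containing vertex 4 are not connected in the tree, so the decomposition is invalid.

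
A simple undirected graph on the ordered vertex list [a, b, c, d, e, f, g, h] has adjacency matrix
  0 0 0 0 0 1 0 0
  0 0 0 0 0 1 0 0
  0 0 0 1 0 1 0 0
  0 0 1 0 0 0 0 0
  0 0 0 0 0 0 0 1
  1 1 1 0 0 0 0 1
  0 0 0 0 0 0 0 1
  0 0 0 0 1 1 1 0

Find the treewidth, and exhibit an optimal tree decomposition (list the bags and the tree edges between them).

The largest bag has 2 vertices, giving width 1; this decomposition certifies tw(G) ≤ 1. Since G has at least one edge (e.g. b–f), it is not an edgeless graph, so tw(G) ≥ 1. Hence tw(G) = 1 exactly.

Treewidth 1.
One optimal decomposition is:
Bags: B1 = {b, f}  B2 = {f, h}  B3 = {e, h}  B4 = {c, f}  B5 = {c, d}  B6 = {a, f}  B7 = {g, h}
Tree: B1–B2, B2–B3, B2–B4, B4–B5, B2–B6, B2–B7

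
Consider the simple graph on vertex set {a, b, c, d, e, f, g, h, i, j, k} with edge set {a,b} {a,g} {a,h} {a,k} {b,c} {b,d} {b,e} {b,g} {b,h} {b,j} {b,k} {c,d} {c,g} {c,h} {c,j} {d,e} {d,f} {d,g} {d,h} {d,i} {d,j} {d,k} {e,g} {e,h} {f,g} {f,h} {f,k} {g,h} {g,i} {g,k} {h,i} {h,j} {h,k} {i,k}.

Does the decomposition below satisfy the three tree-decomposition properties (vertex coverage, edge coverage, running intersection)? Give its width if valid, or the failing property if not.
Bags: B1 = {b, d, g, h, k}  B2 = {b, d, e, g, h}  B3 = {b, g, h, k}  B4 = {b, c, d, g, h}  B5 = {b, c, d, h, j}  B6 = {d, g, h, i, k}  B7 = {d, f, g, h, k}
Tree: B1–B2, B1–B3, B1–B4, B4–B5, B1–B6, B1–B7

No — vertex a appears in no bag.

A tree decomposition must satisfy three properties: every vertex lies in some bag; for every edge, both endpoints lie together in some bag; and for every vertex, the bags containing it form a connected subtree. Here vertex a appears in no bag, so the decomposition is invalid.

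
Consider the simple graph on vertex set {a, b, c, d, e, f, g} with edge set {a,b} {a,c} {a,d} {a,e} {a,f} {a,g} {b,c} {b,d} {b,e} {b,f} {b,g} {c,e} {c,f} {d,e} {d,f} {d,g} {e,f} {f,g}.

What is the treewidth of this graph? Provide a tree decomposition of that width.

Treewidth 4.
One such decomposition:
Bags: B1 = {a, b, c, e, f}  B2 = {a, b, d, e, f}  B3 = {a, b, d, f, g}
Tree: B1–B2, B2–B3

Every bag has size at most 5, so the width is 5 − 1 = 4 and tw(G) ≤ 4. Conversely, {a, b, d, f, g} is a clique of size 5, and the vertices of any clique must share a bag in every tree decomposition; so some bag has ≥ 5 vertices and tw(G) ≥ 4. Hence tw(G) = 4 exactly.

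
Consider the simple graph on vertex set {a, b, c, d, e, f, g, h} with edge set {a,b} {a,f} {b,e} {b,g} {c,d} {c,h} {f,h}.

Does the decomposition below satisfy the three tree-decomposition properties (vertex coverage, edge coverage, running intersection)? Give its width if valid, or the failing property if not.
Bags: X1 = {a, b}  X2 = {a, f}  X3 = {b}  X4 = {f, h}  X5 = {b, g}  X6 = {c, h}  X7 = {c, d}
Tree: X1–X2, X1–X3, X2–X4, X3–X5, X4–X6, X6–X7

No — vertex e appears in no bag.

A tree decomposition must satisfy three properties: every vertex lies in some bag; for every edge, both endpoints lie together in some bag; and for every vertex, the bags containing it form a connected subtree. Here vertex e appears in no bag, so the decomposition is invalid.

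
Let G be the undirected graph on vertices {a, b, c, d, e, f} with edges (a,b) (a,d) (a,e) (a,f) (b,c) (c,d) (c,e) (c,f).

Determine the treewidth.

A width-2 tree decomposition is:
Bags: B1 = {a, b, c}  B2 = {a, c, f}  B3 = {a, c, d}  B4 = {a, c, e}
Tree: B1–B2, B2–B3, B3–B4
Each bag holds 3 vertices, so the decomposition has width 2, which upper-bounds the treewidth. For the lower bound, G contains the cycle b–c–f–a–b, so G is not a forest; only forests have treewidth ≤ 1, hence tw(G) ≥ 2. Therefore the treewidth is 2.

2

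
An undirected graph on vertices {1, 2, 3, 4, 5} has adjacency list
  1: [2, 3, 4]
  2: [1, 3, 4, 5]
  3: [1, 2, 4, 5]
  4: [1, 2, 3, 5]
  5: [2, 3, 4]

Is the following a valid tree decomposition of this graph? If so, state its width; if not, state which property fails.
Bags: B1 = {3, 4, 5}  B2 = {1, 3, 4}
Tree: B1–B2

A tree decomposition must satisfy three properties: every vertex lies in some bag; for every edge, both endpoints lie together in some bag; and for every vertex, the bags containing it form a connected subtree. Here vertex 2 appears in no bag, so the decomposition is invalid.

No — vertex 2 appears in no bag.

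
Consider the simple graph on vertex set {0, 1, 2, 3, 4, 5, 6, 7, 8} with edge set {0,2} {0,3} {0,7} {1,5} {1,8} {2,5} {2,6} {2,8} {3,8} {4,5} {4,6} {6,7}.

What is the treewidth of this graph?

A width-3 tree decomposition is:
Bags: B1 = {0, 4, 6, 7}  B2 = {0, 2, 4, 6}  B3 = {0, 2, 4, 5}  B4 = {0, 2, 3, 5}  B5 = {2, 3, 5, 8}  B6 = {1, 3, 5, 8}
Tree: B1–B2, B2–B3, B3–B4, B4–B5, B5–B6
Each bag holds 4 vertices, so the decomposition has width 3, which upper-bounds the treewidth. For the lower bound: the 4 vertex sets {4,6,7}, {0}, {2}, {1,3,5,8} are disjoint, each induces a connected subgraph, and every pair is joined by at least one edge of G. Contracting each set to a single vertex therefore yields K_{4} as a minor, and since treewidth is minor-monotone, tw(G) ≥ tw(K_{4}) = 3. Combining the bounds, tw(G) = 3.

3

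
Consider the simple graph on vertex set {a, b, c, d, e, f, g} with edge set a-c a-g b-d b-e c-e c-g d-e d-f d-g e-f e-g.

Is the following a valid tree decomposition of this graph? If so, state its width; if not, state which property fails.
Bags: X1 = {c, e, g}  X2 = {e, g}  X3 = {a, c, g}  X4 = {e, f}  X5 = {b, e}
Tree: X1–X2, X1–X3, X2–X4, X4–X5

A tree decomposition must satisfy three properties: every vertex lies in some bag; for every edge, both endpoints lie together in some bag; and for every vertex, the bags containing it form a connected subtree. Here vertex d appears in no bag, so the decomposition is invalid.

No — vertex d appears in no bag.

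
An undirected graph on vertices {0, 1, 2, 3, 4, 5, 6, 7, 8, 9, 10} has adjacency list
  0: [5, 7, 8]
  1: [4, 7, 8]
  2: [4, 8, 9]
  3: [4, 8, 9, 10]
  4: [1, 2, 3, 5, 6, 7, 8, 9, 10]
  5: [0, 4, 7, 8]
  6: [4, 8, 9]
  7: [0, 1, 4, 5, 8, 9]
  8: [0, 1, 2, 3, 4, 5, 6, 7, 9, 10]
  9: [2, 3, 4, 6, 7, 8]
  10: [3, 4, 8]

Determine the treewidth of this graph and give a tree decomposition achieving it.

Each bag holds 4 vertices, so the decomposition has width 3, which upper-bounds the treewidth. Conversely, {0, 5, 7, 8} is a clique of size 4, and the vertices of any clique must share a bag in every tree decomposition; so some bag has ≥ 4 vertices and tw(G) ≥ 3. Therefore the treewidth is 3.

Treewidth 3.
Bags: B1 = {3, 4, 8, 9}  B2 = {4, 7, 8, 9}  B3 = {1, 4, 7, 8}  B4 = {4, 5, 7, 8}  B5 = {2, 4, 8, 9}  B6 = {0, 5, 7, 8}  B7 = {4, 6, 8, 9}  B8 = {3, 4, 8, 10}
Tree: B1–B2, B2–B3, B3–B4, B1–B5, B4–B6, B2–B7, B1–B8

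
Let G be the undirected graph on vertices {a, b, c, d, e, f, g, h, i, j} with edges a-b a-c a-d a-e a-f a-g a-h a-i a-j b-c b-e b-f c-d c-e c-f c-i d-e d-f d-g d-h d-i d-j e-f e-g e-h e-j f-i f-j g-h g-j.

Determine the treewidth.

4

A width-4 tree decomposition is:
Bags: B1 = {a, c, d, e, f}  B2 = {a, b, c, e, f}  B3 = {a, c, d, f, i}  B4 = {a, d, e, f, j}  B5 = {a, d, e, g, j}  B6 = {a, d, e, g, h}
Tree: B1–B2, B1–B3, B1–B4, B4–B5, B5–B6
Every bag has size at most 5, so the width is 5 − 1 = 4 and tw(G) ≤ 4. On the other hand G contains the 5-clique {a, d, e, g, j}. A clique must lie in a single bag of any decomposition, so no decomposition can have width below 4. Hence tw(G) = 4 exactly.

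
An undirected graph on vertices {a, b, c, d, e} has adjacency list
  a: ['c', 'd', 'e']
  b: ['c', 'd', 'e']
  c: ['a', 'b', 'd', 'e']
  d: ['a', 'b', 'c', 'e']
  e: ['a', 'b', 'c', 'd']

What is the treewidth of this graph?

A width-3 tree decomposition is:
Bags: B1 = {b, c, d, e}  B2 = {a, c, d, e}
Tree: B1–B2
Each bag holds 4 vertices, so the decomposition has width 3, which upper-bounds the treewidth. On the other hand G contains the 4-clique {a, c, d, e}. A clique must lie in a single bag of any decomposition, so no decomposition can have width below 3. Therefore the treewidth is 3.

3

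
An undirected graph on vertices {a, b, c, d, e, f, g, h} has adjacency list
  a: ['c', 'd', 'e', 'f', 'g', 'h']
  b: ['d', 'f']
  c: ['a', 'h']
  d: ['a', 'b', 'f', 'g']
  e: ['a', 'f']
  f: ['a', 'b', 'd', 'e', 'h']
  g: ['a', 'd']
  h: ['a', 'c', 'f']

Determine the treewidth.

A width-2 tree decomposition is:
Bags: B1 = {a, d, f}  B2 = {b, d, f}  B3 = {a, f, h}  B4 = {a, e, f}  B5 = {a, d, g}  B6 = {a, c, h}
Tree: B1–B2, B1–B3, B1–B4, B1–B5, B3–B6
Each bag holds 3 vertices, so the decomposition has width 2, which upper-bounds the treewidth. For the lower bound, the 3 vertices {a, d, g} are pairwise adjacent, and any tree decomposition puts a clique entirely inside one bag — forcing width ≥ 2. The upper and lower bounds meet at 2, so that is the treewidth.

2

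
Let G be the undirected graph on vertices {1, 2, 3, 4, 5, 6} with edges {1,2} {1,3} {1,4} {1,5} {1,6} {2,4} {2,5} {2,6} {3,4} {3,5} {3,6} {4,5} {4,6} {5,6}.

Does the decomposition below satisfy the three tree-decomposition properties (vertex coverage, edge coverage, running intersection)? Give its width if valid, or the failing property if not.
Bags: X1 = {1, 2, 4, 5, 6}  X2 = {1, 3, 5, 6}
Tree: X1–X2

No — edge (4,3) lies in no bag.

A tree decomposition must satisfy three properties: every vertex lies in some bag; for every edge, both endpoints lie together in some bag; and for every vertex, the bags containing it form a connected subtree. Here edge (4,3) lies in no bag, so the decomposition is invalid.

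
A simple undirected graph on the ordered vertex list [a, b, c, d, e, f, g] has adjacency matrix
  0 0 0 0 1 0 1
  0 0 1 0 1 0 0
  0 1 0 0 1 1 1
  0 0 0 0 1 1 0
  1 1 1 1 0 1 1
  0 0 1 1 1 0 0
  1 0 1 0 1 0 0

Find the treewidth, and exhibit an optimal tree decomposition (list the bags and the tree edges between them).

The largest bag has 3 vertices, giving width 2; this decomposition certifies tw(G) ≤ 2. On the other hand G contains the 3-clique {d, e, f}. A clique must lie in a single bag of any decomposition, so no decomposition can have width below 2. Hence tw(G) = 2 exactly.

Treewidth 2.
Bags: B1 = {c, e, g}  B2 = {c, e, f}  B3 = {a, e, g}  B4 = {b, c, e}  B5 = {d, e, f}
Tree: B1–B2, B1–B3, B2–B4, B2–B5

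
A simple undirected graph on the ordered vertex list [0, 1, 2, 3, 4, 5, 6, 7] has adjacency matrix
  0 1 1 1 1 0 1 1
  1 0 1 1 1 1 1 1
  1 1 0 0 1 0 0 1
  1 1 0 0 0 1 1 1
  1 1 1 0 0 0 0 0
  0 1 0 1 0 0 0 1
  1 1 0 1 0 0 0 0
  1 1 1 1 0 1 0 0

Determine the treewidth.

3

A width-3 tree decomposition is:
Bags: B1 = {0, 1, 3, 7}  B2 = {0, 1, 3, 6}  B3 = {0, 1, 2, 7}  B4 = {0, 1, 2, 4}  B5 = {1, 3, 5, 7}
Tree: B1–B2, B1–B3, B3–B4, B1–B5
Each bag holds 4 vertices, so the decomposition has width 3, which upper-bounds the treewidth. Conversely, {0, 1, 2, 4} is a clique of size 4, and the vertices of any clique must share a bag in every tree decomposition; so some bag has ≥ 4 vertices and tw(G) ≥ 3. Therefore the treewidth is 3.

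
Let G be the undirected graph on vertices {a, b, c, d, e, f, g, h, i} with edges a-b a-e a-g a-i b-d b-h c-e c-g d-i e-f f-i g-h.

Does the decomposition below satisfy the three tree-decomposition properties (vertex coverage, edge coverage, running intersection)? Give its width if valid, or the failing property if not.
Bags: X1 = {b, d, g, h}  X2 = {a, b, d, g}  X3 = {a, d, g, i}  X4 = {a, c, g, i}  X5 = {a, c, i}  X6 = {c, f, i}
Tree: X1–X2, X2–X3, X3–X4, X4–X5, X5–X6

A tree decomposition must satisfy three properties: every vertex lies in some bag; for every edge, both endpoints lie together in some bag; and for every vertex, the bags containing it form a connected subtree. Here vertex e appears in no bag, so the decomposition is invalid.

No — vertex e appears in no bag.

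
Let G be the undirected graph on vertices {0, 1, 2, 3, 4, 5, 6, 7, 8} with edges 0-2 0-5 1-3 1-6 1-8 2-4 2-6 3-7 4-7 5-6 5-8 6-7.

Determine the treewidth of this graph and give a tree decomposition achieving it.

The largest bag has 4 vertices, giving width 3; this decomposition certifies tw(G) ≤ 3. For the lower bound: the 4 vertex sets {0,5,8}, {2}, {6}, {1,3,4,7} are disjoint, each induces a connected subgraph, and every pair is joined by at least one edge of G. Contracting each set to a single vertex therefore yields K_{4} as a minor, and since treewidth is minor-monotone, tw(G) ≥ tw(K_{4}) = 3. Combining the bounds, tw(G) = 3.

Treewidth 3.
Bags: B1 = {0, 2, 5, 8}  B2 = {2, 5, 6, 8}  B3 = {1, 2, 6, 8}  B4 = {1, 2, 4, 6}  B5 = {1, 4, 6, 7}  B6 = {1, 3, 4, 7}
Tree: B1–B2, B2–B3, B3–B4, B4–B5, B5–B6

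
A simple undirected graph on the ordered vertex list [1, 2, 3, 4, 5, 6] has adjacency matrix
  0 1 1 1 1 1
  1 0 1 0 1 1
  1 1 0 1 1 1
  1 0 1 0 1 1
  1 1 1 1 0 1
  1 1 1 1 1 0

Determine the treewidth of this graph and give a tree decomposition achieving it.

Each bag holds 5 vertices, so the decomposition has width 4, which upper-bounds the treewidth. On the other hand G contains the 5-clique {1, 2, 3, 5, 6}. A clique must lie in a single bag of any decomposition, so no decomposition can have width below 4. Hence tw(G) = 4 exactly.

Treewidth 4.
One such decomposition:
Bags: B1 = {1, 3, 4, 5, 6}  B2 = {1, 2, 3, 5, 6}
Tree: B1–B2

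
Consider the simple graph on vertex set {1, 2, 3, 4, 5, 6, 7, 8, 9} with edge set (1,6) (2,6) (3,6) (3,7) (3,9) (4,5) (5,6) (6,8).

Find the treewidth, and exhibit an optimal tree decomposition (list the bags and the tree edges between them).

The largest bag has 2 vertices, giving width 1; this decomposition certifies tw(G) ≤ 1. G has an edge, so its treewidth is at least 1. Hence tw(G) = 1 exactly.

Treewidth 1.
One optimal decomposition is:
Bags: B1 = {3, 7}  B2 = {3, 6}  B3 = {5, 6}  B4 = {3, 9}  B5 = {4, 5}  B6 = {6, 8}  B7 = {2, 6}  B8 = {1, 6}
Tree: B1–B2, B2–B3, B2–B4, B3–B5, B3–B6, B2–B7, B3–B8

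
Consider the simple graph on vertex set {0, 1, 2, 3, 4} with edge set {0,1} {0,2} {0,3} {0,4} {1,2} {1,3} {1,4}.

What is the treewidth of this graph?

A width-2 tree decomposition is:
Bags: B1 = {0, 1, 3}  B2 = {0, 1, 4}  B3 = {0, 1, 2}
Tree: B1–B2, B1–B3
Every bag has size at most 3, so the width is 3 − 1 = 2 and tw(G) ≤ 2. For the lower bound, the 3 vertices {0, 1, 2} are pairwise adjacent, and any tree decomposition puts a clique entirely inside one bag — forcing width ≥ 2. Therefore the treewidth is 2.

2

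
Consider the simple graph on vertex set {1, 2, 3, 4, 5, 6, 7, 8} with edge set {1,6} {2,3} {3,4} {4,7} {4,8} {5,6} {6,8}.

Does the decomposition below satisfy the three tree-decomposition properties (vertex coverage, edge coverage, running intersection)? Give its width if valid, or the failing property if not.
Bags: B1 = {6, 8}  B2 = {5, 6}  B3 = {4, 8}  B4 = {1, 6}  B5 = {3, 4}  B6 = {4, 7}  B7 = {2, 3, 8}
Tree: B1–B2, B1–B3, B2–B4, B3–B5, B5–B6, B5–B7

A tree decomposition must satisfy three properties: every vertex lies in some bag; for every edge, both endpoints lie together in some bag; and for every vertex, the bags containing it form a connected subtree. Here bags containing vertex 8 are not connected in the tree, so the decomposition is invalid.

No — bags containing vertex 8 are not connected in the tree.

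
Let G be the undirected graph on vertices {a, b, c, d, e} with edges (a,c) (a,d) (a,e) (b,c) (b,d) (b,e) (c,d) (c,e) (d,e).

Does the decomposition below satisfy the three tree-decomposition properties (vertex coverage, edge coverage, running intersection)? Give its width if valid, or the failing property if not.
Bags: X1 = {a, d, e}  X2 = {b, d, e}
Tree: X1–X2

No — vertex c appears in no bag.

A tree decomposition must satisfy three properties: every vertex lies in some bag; for every edge, both endpoints lie together in some bag; and for every vertex, the bags containing it form a connected subtree. Here vertex c appears in no bag, so the decomposition is invalid.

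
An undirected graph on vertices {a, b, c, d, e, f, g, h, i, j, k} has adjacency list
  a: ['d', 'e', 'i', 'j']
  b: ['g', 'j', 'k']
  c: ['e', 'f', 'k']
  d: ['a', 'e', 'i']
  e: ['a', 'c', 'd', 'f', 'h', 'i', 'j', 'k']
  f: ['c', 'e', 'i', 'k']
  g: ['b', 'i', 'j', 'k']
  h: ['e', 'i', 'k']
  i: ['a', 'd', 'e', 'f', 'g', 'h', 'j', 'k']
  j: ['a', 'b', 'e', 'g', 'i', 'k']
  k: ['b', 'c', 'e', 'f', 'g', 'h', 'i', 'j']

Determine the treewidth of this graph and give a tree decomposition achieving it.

Each bag holds 4 vertices, so the decomposition has width 3, which upper-bounds the treewidth. On the other hand G contains the 4-clique {a, d, e, i}. A clique must lie in a single bag of any decomposition, so no decomposition can have width below 3. Therefore the treewidth is 3.

Treewidth 3.
Bags: B1 = {e, f, i, k}  B2 = {e, i, j, k}  B3 = {c, e, f, k}  B4 = {g, i, j, k}  B5 = {a, e, i, j}  B6 = {e, h, i, k}  B7 = {a, d, e, i}  B8 = {b, g, j, k}
Tree: B1–B2, B1–B3, B2–B4, B2–B5, B1–B6, B5–B7, B4–B8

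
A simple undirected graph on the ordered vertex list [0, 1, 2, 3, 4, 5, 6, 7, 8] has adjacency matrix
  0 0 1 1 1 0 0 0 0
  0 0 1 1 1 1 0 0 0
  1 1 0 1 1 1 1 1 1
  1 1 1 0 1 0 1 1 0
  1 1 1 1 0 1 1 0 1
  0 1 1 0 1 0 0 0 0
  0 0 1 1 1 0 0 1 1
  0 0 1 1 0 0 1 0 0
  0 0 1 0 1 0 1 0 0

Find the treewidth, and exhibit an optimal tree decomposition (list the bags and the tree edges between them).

Treewidth 3.
One optimal decomposition is:
Bags: B1 = {1, 2, 4, 5}  B2 = {1, 2, 3, 4}  B3 = {0, 2, 3, 4}  B4 = {2, 3, 4, 6}  B5 = {2, 4, 6, 8}  B6 = {2, 3, 6, 7}
Tree: B1–B2, B2–B3, B2–B4, B4–B5, B4–B6

The largest bag has 4 vertices, giving width 3; this decomposition certifies tw(G) ≤ 3. Conversely, {2, 4, 6, 8} is a clique of size 4, and the vertices of any clique must share a bag in every tree decomposition; so some bag has ≥ 4 vertices and tw(G) ≥ 3. Hence tw(G) = 3 exactly.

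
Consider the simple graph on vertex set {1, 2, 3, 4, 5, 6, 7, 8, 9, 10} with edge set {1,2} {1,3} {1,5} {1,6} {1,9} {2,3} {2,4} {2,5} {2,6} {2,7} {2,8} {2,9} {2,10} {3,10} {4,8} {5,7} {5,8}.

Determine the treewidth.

2

A width-2 tree decomposition is:
Bags: B1 = {1, 2, 3}  B2 = {1, 2, 9}  B3 = {2, 3, 10}  B4 = {1, 2, 5}  B5 = {2, 5, 8}  B6 = {1, 2, 6}  B7 = {2, 4, 8}  B8 = {2, 5, 7}
Tree: B1–B2, B1–B3, B1–B4, B4–B5, B1–B6, B5–B7, B4–B8
The largest bag has 3 vertices, giving width 2; this decomposition certifies tw(G) ≤ 2. Conversely, {1, 2, 9} is a clique of size 3, and the vertices of any clique must share a bag in every tree decomposition; so some bag has ≥ 3 vertices and tw(G) ≥ 2. The upper and lower bounds meet at 2, so that is the treewidth.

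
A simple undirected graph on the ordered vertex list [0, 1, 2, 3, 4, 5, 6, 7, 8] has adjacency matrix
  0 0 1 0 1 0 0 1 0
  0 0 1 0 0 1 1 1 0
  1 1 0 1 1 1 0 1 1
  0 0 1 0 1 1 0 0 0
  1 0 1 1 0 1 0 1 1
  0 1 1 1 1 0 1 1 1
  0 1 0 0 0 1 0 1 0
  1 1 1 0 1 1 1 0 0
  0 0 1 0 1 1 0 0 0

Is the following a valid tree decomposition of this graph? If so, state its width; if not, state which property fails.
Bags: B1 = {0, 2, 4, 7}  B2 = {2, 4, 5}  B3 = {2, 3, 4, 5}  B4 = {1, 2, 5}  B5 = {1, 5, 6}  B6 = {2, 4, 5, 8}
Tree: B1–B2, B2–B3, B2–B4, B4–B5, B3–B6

No — edge (7,5) lies in no bag.

A tree decomposition must satisfy three properties: every vertex lies in some bag; for every edge, both endpoints lie together in some bag; and for every vertex, the bags containing it form a connected subtree. Here edge (7,5) lies in no bag, so the decomposition is invalid.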